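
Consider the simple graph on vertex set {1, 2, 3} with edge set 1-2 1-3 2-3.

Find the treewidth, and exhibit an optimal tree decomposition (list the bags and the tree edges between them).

Treewidth 2.
Bags: B1 = {1, 2, 3}
Tree: (single bag)

A single bag containing all 3 vertices is trivially a valid decomposition of width 2. Conversely, {1, 2, 3} is a clique of size 3, and the vertices of any clique must share a bag in every tree decomposition; so some bag has ≥ 3 vertices and tw(G) ≥ 2. Therefore the treewidth is 2.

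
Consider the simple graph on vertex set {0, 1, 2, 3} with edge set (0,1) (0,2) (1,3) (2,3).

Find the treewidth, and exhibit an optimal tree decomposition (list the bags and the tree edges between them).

Treewidth 2.
One optimal decomposition is:
Bags: B1 = {0, 2, 3}  B2 = {0, 1, 3}
Tree: B1–B2

Every bag has size at most 3, so the width is 3 − 1 = 2 and tw(G) ≤ 2. The edges 0–2–3–1–0 form a cycle, so G is not a tree and its treewidth is at least 2. The upper and lower bounds meet at 2, so that is the treewidth.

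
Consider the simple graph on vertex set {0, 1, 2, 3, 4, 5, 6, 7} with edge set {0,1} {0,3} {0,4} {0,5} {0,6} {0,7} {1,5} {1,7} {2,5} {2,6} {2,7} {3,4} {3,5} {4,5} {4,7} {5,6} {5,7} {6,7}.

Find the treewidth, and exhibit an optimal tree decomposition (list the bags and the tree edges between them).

The largest bag has 4 vertices, giving width 3; this decomposition certifies tw(G) ≤ 3. Conversely, {0, 3, 4, 5} is a clique of size 4, and the vertices of any clique must share a bag in every tree decomposition; so some bag has ≥ 4 vertices and tw(G) ≥ 3. Hence tw(G) = 3 exactly.

Treewidth 3.
One optimal decomposition is:
Bags: B1 = {0, 3, 4, 5}  B2 = {0, 4, 5, 7}  B3 = {0, 5, 6, 7}  B4 = {2, 5, 6, 7}  B5 = {0, 1, 5, 7}
Tree: B1–B2, B2–B3, B3–B4, B3–B5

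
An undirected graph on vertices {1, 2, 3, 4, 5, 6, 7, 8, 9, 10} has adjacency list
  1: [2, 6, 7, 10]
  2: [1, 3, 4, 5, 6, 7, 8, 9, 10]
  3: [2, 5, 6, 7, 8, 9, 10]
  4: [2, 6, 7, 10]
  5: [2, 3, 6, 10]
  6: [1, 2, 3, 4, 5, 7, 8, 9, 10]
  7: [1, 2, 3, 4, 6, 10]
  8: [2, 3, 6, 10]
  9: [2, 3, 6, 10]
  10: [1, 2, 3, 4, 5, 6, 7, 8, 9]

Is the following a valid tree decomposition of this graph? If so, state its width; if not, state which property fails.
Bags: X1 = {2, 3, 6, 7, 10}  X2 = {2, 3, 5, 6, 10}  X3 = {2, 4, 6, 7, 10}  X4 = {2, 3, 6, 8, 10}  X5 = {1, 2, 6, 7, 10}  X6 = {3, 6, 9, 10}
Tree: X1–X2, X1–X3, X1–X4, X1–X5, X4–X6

No — edge (2,9) lies in no bag.

A tree decomposition must satisfy three properties: every vertex lies in some bag; for every edge, both endpoints lie together in some bag; and for every vertex, the bags containing it form a connected subtree. Here edge (2,9) lies in no bag, so the decomposition is invalid.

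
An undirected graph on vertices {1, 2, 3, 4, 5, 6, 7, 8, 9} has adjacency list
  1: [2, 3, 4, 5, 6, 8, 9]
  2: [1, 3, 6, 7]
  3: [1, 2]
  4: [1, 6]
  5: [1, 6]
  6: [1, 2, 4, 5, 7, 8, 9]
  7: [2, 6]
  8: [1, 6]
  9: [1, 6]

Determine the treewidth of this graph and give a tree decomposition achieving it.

The largest bag has 3 vertices, giving width 2; this decomposition certifies tw(G) ≤ 2. On the other hand G contains the 3-clique {1, 2, 3}. A clique must lie in a single bag of any decomposition, so no decomposition can have width below 2. The upper and lower bounds meet at 2, so that is the treewidth.

Treewidth 2.
One such decomposition:
Bags: B1 = {1, 6, 8}  B2 = {1, 5, 6}  B3 = {1, 2, 6}  B4 = {1, 2, 3}  B5 = {2, 6, 7}  B6 = {1, 6, 9}  B7 = {1, 4, 6}
Tree: B1–B2, B1–B3, B3–B4, B3–B5, B1–B6, B1–B7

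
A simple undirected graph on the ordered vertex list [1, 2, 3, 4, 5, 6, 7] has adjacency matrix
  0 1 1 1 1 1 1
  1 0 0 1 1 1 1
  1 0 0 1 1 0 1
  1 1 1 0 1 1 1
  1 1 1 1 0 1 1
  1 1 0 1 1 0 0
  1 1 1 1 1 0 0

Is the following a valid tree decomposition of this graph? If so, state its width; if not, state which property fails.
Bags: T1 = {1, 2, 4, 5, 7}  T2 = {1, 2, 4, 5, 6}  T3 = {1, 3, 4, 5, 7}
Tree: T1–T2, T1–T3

Vertex coverage: the bags together contain {1, 2, 3, 4, 5, 6, 7}, the full vertex set. Edge coverage: each edge of G has both endpoints in at least one bag. Running intersection: for every vertex, the bags containing it form a connected subtree. All three properties hold, so this is a valid tree decomposition of width max|bag| − 1 = 4, and hence tw(G) ≤ 4.

Yes; width 4.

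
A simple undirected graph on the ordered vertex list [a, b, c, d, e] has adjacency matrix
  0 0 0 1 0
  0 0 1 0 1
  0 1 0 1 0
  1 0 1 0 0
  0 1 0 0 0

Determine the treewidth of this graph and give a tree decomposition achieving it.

Each bag holds 2 vertices, so the decomposition has width 1, which upper-bounds the treewidth. Since G has at least one edge (e.g. a–d), it is not an edgeless graph, so tw(G) ≥ 1. Hence tw(G) = 1 exactly.

Treewidth 1.
One optimal decomposition is:
Bags: B1 = {a, d}  B2 = {c, d}  B3 = {b, c}  B4 = {b, e}
Tree: B1–B2, B2–B3, B3–B4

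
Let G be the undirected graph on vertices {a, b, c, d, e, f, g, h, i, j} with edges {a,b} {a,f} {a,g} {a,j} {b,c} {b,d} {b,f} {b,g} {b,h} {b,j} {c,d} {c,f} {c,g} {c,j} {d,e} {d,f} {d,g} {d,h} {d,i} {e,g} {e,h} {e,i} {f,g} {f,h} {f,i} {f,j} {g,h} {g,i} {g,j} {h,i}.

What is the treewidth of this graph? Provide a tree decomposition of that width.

Every bag has size at most 5, so the width is 5 − 1 = 4 and tw(G) ≤ 4. On the other hand G contains the 5-clique {d, e, g, h, i}. A clique must lie in a single bag of any decomposition, so no decomposition can have width below 4. Therefore the treewidth is 4.

Treewidth 4.
One such decomposition:
Bags: B1 = {d, f, g, h, i}  B2 = {d, e, g, h, i}  B3 = {b, d, f, g, h}  B4 = {b, c, d, f, g}  B5 = {b, c, f, g, j}  B6 = {a, b, f, g, j}
Tree: B1–B2, B1–B3, B3–B4, B4–B5, B5–B6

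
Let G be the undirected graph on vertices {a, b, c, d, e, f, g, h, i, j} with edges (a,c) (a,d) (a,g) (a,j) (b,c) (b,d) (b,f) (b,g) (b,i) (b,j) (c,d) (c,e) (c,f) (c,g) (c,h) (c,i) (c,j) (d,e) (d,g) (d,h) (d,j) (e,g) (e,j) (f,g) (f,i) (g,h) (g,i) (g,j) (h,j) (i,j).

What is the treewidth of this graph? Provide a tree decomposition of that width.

Every bag has size at most 5, so the width is 5 − 1 = 4 and tw(G) ≤ 4. On the other hand G contains the 5-clique {c, d, e, g, j}. A clique must lie in a single bag of any decomposition, so no decomposition can have width below 4. Hence tw(G) = 4 exactly.

Treewidth 4.
One optimal decomposition is:
Bags: B1 = {a, c, d, g, j}  B2 = {b, c, d, g, j}  B3 = {c, d, e, g, j}  B4 = {b, c, g, i, j}  B5 = {c, d, g, h, j}  B6 = {b, c, f, g, i}
Tree: B1–B2, B2–B3, B2–B4, B2–B5, B4–B6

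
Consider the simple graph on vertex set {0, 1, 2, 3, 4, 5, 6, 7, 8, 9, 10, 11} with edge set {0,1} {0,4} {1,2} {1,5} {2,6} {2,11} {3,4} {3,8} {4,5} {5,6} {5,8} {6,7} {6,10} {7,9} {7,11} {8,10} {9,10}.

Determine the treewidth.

A width-3 tree decomposition is:
Bags: B1 = {2, 7, 9, 11}  B2 = {2, 6, 7, 9}  B3 = {2, 6, 9, 10}  B4 = {1, 2, 6, 10}  B5 = {1, 5, 6, 10}  B6 = {1, 5, 8, 10}  B7 = {0, 1, 5, 8}  B8 = {0, 4, 5, 8}  B9 = {0, 3, 4, 8}
Tree: B1–B2, B2–B3, B3–B4, B4–B5, B5–B6, B6–B7, B7–B8, B8–B9
Every bag has size at most 4, so the width is 4 − 1 = 3 and tw(G) ≤ 3. For the lower bound: the 4 vertex sets {7,9,11}, {2}, {6}, {1,5,8,10} are disjoint, each induces a connected subgraph, and every pair is joined by at least one edge of G. Contracting each set to a single vertex therefore yields K_{4} as a minor, and since treewidth is minor-monotone, tw(G) ≥ tw(K_{4}) = 3. Combining the bounds, tw(G) = 3.

3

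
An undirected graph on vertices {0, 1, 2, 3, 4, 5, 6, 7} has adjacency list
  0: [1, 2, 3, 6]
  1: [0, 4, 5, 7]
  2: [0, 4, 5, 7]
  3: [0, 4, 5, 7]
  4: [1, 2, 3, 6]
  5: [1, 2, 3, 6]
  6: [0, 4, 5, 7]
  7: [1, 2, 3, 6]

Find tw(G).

4

A width-4 tree decomposition is:
Bags: B1 = {1, 2, 3, 4, 6}  B2 = {0, 1, 2, 3, 6}  B3 = {1, 2, 3, 6, 7}  B4 = {1, 2, 3, 5, 6}
Tree: B1–B2, B2–B3, B3–B4
Every bag has size at most 5, so the width is 5 − 1 = 4 and tw(G) ≤ 4. For the lower bound: the 5 vertex sets {4,6}, {0,3}, {1,7}, {2}, {5} are disjoint, each induces a connected subgraph, and every pair is joined by at least one edge of G. Contracting each set to a single vertex therefore yields K_{5} as a minor, and since treewidth is minor-monotone, tw(G) ≥ tw(K_{5}) = 4. Hence tw(G) = 4 exactly.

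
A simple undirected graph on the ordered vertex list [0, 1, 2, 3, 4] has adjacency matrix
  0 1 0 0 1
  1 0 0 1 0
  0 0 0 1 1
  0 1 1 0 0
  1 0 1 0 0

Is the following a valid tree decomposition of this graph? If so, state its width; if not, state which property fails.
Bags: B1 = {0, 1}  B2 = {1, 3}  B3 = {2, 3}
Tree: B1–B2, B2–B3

A tree decomposition must satisfy three properties: every vertex lies in some bag; for every edge, both endpoints lie together in some bag; and for every vertex, the bags containing it form a connected subtree. Here vertex 4 appears in no bag, so the decomposition is invalid.

No — vertex 4 appears in no bag.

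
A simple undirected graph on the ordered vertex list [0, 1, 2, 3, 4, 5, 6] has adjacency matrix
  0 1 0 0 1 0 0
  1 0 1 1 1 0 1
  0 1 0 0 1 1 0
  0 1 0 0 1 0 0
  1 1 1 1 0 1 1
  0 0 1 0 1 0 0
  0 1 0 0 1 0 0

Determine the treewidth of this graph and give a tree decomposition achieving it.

The largest bag has 3 vertices, giving width 2; this decomposition certifies tw(G) ≤ 2. For the lower bound, the 3 vertices {0, 1, 4} are pairwise adjacent, and any tree decomposition puts a clique entirely inside one bag — forcing width ≥ 2. The upper and lower bounds meet at 2, so that is the treewidth.

Treewidth 2.
One such decomposition:
Bags: B1 = {0, 1, 4}  B2 = {1, 2, 4}  B3 = {2, 4, 5}  B4 = {1, 4, 6}  B5 = {1, 3, 4}
Tree: B1–B2, B2–B3, B1–B4, B4–B5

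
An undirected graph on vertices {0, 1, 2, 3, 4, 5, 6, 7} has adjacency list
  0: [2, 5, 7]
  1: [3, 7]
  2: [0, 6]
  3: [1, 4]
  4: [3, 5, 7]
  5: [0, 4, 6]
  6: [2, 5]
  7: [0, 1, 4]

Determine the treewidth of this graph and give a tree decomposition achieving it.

Every bag has size at most 3, so the width is 3 − 1 = 2 and tw(G) ≤ 2. For the lower bound, G contains the cycle 2–6–5–0–2, so G is not a forest; only forests have treewidth ≤ 1, hence tw(G) ≥ 2. Combining the bounds, tw(G) = 2.

Treewidth 2.
Bags: B1 = {0, 2, 6}  B2 = {0, 5, 6}  B3 = {0, 5, 7}  B4 = {4, 5, 7}  B5 = {1, 4, 7}  B6 = {1, 3, 4}
Tree: B1–B2, B2–B3, B3–B4, B4–B5, B5–B6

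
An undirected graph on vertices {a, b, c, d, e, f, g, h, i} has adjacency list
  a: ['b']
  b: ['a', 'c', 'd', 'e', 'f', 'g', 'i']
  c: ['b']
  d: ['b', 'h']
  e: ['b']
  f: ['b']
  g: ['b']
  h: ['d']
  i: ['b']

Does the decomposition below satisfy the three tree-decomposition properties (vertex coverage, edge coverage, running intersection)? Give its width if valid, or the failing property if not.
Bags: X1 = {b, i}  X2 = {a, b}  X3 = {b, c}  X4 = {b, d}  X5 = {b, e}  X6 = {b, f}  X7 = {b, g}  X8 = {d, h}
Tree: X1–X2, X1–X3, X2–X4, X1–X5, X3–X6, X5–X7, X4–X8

Yes; width 1.

Every vertex of G appears in some bag (union = {a, b, c, d, e, f, g, h, i}); every edge is covered by a bag; and for each vertex v the set of bags containing v is connected in the bag tree. The decomposition is therefore valid. The largest bag has 2 vertices, so the width is 1.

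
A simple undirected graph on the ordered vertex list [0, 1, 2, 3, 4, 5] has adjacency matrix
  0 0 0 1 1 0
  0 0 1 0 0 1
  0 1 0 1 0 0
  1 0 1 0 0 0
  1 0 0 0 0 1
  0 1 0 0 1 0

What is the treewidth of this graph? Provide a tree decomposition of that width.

Every bag has size at most 3, so the width is 3 − 1 = 2 and tw(G) ≤ 2. For the lower bound, G contains the cycle 4–0–3–2–1–5–4, so G is not a forest; only forests have treewidth ≤ 1, hence tw(G) ≥ 2. The upper and lower bounds meet at 2, so that is the treewidth.

Treewidth 2.
One such decomposition:
Bags: B1 = {0, 3, 4}  B2 = {2, 3, 4}  B3 = {1, 2, 4}  B4 = {1, 4, 5}
Tree: B1–B2, B2–B3, B3–B4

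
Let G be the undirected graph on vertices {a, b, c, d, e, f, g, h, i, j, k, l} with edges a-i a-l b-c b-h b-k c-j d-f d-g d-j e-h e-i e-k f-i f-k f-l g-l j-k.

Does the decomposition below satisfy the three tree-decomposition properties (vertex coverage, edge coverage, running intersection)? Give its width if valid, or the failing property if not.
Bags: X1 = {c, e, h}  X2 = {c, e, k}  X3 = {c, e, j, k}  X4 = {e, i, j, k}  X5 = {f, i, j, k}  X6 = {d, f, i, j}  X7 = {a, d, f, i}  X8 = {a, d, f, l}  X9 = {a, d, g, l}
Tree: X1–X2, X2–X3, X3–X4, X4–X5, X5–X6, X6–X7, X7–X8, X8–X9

A tree decomposition must satisfy three properties: every vertex lies in some bag; for every edge, both endpoints lie together in some bag; and for every vertex, the bags containing it form a connected subtree. Here vertex b appears in no bag, so the decomposition is invalid.

No — vertex b appears in no bag.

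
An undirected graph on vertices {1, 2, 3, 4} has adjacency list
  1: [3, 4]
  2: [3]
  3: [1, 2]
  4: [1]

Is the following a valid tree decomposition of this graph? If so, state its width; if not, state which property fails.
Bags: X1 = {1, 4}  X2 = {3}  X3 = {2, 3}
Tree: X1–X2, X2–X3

A tree decomposition must satisfy three properties: every vertex lies in some bag; for every edge, both endpoints lie together in some bag; and for every vertex, the bags containing it form a connected subtree. Here edge (1,3) lies in no bag, so the decomposition is invalid.

No — edge (1,3) lies in no bag.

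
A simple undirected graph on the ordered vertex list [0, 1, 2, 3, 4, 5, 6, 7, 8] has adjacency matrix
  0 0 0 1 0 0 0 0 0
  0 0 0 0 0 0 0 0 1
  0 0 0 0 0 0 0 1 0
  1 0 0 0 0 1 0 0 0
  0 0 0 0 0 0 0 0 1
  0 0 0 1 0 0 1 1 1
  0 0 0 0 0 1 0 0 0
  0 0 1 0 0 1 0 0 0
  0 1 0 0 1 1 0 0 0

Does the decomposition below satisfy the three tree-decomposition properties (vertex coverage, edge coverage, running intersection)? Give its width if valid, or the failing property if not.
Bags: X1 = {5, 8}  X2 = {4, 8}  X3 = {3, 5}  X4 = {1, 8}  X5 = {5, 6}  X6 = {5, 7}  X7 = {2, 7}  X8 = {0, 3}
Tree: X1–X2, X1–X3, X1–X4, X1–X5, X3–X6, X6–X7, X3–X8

Checking the three conditions: (i) the bags cover all of {0, 1, 2, 3, 4, 5, 6, 7, 8}; (ii) for each edge, some bag contains both endpoints; (iii) the bags containing any fixed vertex form a subtree. All hold, so the decomposition is valid with width 2 − 1 = 1.

Yes; width 1.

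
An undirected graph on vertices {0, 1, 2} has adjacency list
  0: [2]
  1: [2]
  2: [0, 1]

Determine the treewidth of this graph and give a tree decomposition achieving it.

Treewidth 1.
One optimal decomposition is:
Bags: B1 = {1, 2}  B2 = {0, 2}
Tree: B1–B2

The largest bag has 2 vertices, giving width 1; this decomposition certifies tw(G) ≤ 1. Any graph with an edge has treewidth ≥ 1, and G has the edge 2–1. Combining the bounds, tw(G) = 1.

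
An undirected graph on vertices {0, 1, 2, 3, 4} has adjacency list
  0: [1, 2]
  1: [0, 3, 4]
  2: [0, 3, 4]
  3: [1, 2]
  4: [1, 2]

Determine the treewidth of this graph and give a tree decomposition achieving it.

Each bag holds 3 vertices, so the decomposition has width 2, which upper-bounds the treewidth. Since 0–2–4–1–0 is a cycle in G, G is not acyclic. Forests are exactly the graphs of treewidth ≤ 1, so tw(G) ≥ 2. The upper and lower bounds meet at 2, so that is the treewidth.

Treewidth 2.
Bags: B1 = {0, 1, 2}  B2 = {1, 2, 4}  B3 = {1, 2, 3}
Tree: B1–B2, B2–B3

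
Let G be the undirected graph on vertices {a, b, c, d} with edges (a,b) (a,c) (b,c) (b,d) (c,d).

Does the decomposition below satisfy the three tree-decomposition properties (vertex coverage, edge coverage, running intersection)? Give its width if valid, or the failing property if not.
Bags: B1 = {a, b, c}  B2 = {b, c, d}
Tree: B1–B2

Yes; width 2.

Vertex coverage: the bags together contain {a, b, c, d}, the full vertex set. Edge coverage: each edge of G has both endpoints in at least one bag. Running intersection: for every vertex, the bags containing it form a connected subtree. All three properties hold, so this is a valid tree decomposition of width max|bag| − 1 = 2, and hence tw(G) ≤ 2.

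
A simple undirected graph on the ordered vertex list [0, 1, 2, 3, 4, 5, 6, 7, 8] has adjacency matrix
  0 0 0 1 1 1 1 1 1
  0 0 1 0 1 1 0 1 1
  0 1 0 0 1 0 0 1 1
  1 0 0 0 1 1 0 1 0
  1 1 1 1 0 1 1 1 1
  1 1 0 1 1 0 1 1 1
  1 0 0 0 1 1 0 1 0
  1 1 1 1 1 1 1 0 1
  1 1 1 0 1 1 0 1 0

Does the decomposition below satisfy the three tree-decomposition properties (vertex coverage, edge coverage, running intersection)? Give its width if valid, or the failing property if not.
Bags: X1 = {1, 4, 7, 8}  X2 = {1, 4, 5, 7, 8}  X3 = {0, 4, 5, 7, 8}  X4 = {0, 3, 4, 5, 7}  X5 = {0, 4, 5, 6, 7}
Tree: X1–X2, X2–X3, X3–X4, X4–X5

No — vertex 2 appears in no bag.

A tree decomposition must satisfy three properties: every vertex lies in some bag; for every edge, both endpoints lie together in some bag; and for every vertex, the bags containing it form a connected subtree. Here vertex 2 appears in no bag, so the decomposition is invalid.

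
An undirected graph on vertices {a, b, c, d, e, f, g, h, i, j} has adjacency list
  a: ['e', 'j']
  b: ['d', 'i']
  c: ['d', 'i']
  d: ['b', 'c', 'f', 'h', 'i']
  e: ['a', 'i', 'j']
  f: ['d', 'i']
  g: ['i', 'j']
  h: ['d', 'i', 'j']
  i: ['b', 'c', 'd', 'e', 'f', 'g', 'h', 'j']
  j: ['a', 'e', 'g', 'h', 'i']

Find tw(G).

A width-2 tree decomposition is:
Bags: B1 = {b, d, i}  B2 = {d, h, i}  B3 = {h, i, j}  B4 = {e, i, j}  B5 = {c, d, i}  B6 = {a, e, j}  B7 = {g, i, j}  B8 = {d, f, i}
Tree: B1–B2, B2–B3, B3–B4, B1–B5, B4–B6, B3–B7, B1–B8
The largest bag has 3 vertices, giving width 2; this decomposition certifies tw(G) ≤ 2. On the other hand G contains the 3-clique {a, e, j}. A clique must lie in a single bag of any decomposition, so no decomposition can have width below 2. Therefore the treewidth is 2.

2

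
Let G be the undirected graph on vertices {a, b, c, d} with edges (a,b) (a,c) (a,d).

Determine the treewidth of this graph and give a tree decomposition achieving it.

Treewidth 1.
One such decomposition:
Bags: B1 = {a, d}  B2 = {a, b}  B3 = {a, c}
Tree: B1–B2, B1–B3

The largest bag has 2 vertices, giving width 1; this decomposition certifies tw(G) ≤ 1. Any graph with an edge has treewidth ≥ 1, and G has the edge d–a. Hence tw(G) = 1 exactly.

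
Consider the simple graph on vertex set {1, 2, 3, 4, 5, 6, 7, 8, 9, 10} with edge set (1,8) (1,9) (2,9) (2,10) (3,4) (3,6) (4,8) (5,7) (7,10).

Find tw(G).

1

A width-1 tree decomposition is:
Bags: B1 = {3, 6}  B2 = {3, 4}  B3 = {4, 8}  B4 = {1, 8}  B5 = {1, 9}  B6 = {2, 9}  B7 = {2, 10}  B8 = {7, 10}  B9 = {5, 7}
Tree: B1–B2, B2–B3, B3–B4, B4–B5, B5–B6, B6–B7, B7–B8, B8–B9
Every bag has size at most 2, so the width is 2 − 1 = 1 and tw(G) ≤ 1. G has an edge, so its treewidth is at least 1. The upper and lower bounds meet at 1, so that is the treewidth.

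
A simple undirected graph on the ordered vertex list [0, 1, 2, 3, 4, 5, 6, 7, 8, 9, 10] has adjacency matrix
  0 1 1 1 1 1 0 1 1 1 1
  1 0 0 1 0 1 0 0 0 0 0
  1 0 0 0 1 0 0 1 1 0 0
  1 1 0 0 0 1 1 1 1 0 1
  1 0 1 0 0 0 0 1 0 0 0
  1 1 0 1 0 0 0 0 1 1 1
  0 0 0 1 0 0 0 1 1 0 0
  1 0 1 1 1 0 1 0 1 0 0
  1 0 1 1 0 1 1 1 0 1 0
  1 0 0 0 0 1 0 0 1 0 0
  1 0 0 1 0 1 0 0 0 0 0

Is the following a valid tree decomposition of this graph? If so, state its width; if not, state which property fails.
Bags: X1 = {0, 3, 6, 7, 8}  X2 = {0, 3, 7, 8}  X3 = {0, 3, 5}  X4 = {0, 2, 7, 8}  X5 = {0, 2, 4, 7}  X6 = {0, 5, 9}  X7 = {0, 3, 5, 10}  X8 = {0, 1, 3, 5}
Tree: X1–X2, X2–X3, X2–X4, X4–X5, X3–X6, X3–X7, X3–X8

No — edge (8,5) lies in no bag.

A tree decomposition must satisfy three properties: every vertex lies in some bag; for every edge, both endpoints lie together in some bag; and for every vertex, the bags containing it form a connected subtree. Here edge (8,5) lies in no bag, so the decomposition is invalid.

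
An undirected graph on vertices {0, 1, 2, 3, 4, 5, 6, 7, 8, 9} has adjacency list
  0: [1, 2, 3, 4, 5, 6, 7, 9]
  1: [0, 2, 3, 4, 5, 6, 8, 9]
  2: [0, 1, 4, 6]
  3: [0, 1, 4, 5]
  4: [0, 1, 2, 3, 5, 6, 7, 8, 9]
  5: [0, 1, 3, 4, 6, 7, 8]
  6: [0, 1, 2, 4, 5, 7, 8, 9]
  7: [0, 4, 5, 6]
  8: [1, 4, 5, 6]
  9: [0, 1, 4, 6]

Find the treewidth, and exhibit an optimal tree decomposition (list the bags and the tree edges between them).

Treewidth 4.
Bags: B1 = {0, 1, 4, 5, 6}  B2 = {0, 1, 2, 4, 6}  B3 = {0, 4, 5, 6, 7}  B4 = {0, 1, 3, 4, 5}  B5 = {0, 1, 4, 6, 9}  B6 = {1, 4, 5, 6, 8}
Tree: B1–B2, B1–B3, B1–B4, B1–B5, B1–B6

Each bag holds 5 vertices, so the decomposition has width 4, which upper-bounds the treewidth. On the other hand G contains the 5-clique {0, 1, 3, 4, 5}. A clique must lie in a single bag of any decomposition, so no decomposition can have width below 4. The upper and lower bounds meet at 4, so that is the treewidth.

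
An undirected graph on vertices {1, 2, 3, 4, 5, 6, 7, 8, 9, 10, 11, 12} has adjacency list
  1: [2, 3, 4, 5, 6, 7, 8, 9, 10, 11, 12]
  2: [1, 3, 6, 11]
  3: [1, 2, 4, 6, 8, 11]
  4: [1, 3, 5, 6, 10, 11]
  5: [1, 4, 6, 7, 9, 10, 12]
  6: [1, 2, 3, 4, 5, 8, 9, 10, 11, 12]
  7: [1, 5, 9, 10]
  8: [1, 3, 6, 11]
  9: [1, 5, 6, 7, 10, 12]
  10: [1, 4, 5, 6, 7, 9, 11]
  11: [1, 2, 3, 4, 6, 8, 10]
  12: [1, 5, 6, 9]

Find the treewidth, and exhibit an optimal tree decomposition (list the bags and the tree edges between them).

Treewidth 4.
Bags: B1 = {1, 5, 6, 9, 10}  B2 = {1, 5, 6, 9, 12}  B3 = {1, 4, 5, 6, 10}  B4 = {1, 4, 6, 10, 11}  B5 = {1, 3, 4, 6, 11}  B6 = {1, 2, 3, 6, 11}  B7 = {1, 3, 6, 8, 11}  B8 = {1, 5, 7, 9, 10}
Tree: B1–B2, B1–B3, B3–B4, B4–B5, B5–B6, B6–B7, B1–B8

Each bag holds 5 vertices, so the decomposition has width 4, which upper-bounds the treewidth. For the lower bound, the 5 vertices {1, 5, 6, 9, 10} are pairwise adjacent, and any tree decomposition puts a clique entirely inside one bag — forcing width ≥ 4. Therefore the treewidth is 4.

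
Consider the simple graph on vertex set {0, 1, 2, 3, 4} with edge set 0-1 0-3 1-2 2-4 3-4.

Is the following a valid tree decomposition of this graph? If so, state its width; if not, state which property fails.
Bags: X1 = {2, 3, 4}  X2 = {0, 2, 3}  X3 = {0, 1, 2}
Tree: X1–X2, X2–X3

Checking the three conditions: (i) the bags cover all of {0, 1, 2, 3, 4}; (ii) for each edge, some bag contains both endpoints; (iii) the bags containing any fixed vertex form a subtree. All hold, so the decomposition is valid with width 3 − 1 = 2.

Yes; width 2.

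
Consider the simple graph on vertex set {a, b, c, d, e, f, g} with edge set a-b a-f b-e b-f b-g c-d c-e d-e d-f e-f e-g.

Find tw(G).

A width-2 tree decomposition is:
Bags: B1 = {d, e, f}  B2 = {b, e, f}  B3 = {a, b, f}  B4 = {b, e, g}  B5 = {c, d, e}
Tree: B1–B2, B2–B3, B2–B4, B1–B5
Each bag holds 3 vertices, so the decomposition has width 2, which upper-bounds the treewidth. On the other hand G contains the 3-clique {c, d, e}. A clique must lie in a single bag of any decomposition, so no decomposition can have width below 2. Therefore the treewidth is 2.

2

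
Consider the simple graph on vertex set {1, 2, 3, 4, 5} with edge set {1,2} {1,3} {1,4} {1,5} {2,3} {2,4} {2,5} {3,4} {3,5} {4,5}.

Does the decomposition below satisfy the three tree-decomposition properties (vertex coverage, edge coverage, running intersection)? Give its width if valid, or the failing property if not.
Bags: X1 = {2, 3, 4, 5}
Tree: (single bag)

No — vertex 1 appears in no bag.

A tree decomposition must satisfy three properties: every vertex lies in some bag; for every edge, both endpoints lie together in some bag; and for every vertex, the bags containing it form a connected subtree. Here vertex 1 appears in no bag, so the decomposition is invalid.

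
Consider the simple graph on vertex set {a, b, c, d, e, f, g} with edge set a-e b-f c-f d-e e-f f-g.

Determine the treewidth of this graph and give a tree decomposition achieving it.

The largest bag has 2 vertices, giving width 1; this decomposition certifies tw(G) ≤ 1. Since G has at least one edge (e.g. c–f), it is not an edgeless graph, so tw(G) ≥ 1. Combining the bounds, tw(G) = 1.

Treewidth 1.
One optimal decomposition is:
Bags: B1 = {c, f}  B2 = {e, f}  B3 = {a, e}  B4 = {f, g}  B5 = {b, f}  B6 = {d, e}
Tree: B1–B2, B2–B3, B2–B4, B1–B5, B2–B6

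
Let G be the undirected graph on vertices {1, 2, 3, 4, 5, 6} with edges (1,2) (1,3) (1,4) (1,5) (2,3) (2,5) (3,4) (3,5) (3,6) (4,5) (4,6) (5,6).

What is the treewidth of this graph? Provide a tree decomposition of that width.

Treewidth 3.
One optimal decomposition is:
Bags: B1 = {3, 4, 5, 6}  B2 = {1, 3, 4, 5}  B3 = {1, 2, 3, 5}
Tree: B1–B2, B2–B3

Each bag holds 4 vertices, so the decomposition has width 3, which upper-bounds the treewidth. For the lower bound, the 4 vertices {1, 2, 3, 5} are pairwise adjacent, and any tree decomposition puts a clique entirely inside one bag — forcing width ≥ 3. Hence tw(G) = 3 exactly.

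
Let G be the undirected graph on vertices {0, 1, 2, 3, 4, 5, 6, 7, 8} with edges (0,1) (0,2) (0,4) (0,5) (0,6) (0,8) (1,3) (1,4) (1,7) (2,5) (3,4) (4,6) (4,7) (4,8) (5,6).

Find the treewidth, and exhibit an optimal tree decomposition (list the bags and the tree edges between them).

The largest bag has 3 vertices, giving width 2; this decomposition certifies tw(G) ≤ 2. For the lower bound, the 3 vertices {0, 2, 5} are pairwise adjacent, and any tree decomposition puts a clique entirely inside one bag — forcing width ≥ 2. The upper and lower bounds meet at 2, so that is the treewidth.

Treewidth 2.
One optimal decomposition is:
Bags: B1 = {0, 5, 6}  B2 = {0, 4, 6}  B3 = {0, 1, 4}  B4 = {0, 4, 8}  B5 = {1, 3, 4}  B6 = {1, 4, 7}  B7 = {0, 2, 5}
Tree: B1–B2, B2–B3, B2–B4, B3–B5, B5–B6, B1–B7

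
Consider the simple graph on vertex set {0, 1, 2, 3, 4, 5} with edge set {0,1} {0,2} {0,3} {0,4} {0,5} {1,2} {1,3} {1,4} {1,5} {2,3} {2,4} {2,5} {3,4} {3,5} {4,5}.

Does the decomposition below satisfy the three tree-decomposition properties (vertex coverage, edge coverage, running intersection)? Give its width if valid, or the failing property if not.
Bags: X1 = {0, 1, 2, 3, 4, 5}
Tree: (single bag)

Yes; width 5.

Every vertex of G appears in some bag (union = {0, 1, 2, 3, 4, 5}); every edge is covered by a bag; and for each vertex v the set of bags containing v is connected in the bag tree. The decomposition is therefore valid. The largest bag has 6 vertices, so the width is 5.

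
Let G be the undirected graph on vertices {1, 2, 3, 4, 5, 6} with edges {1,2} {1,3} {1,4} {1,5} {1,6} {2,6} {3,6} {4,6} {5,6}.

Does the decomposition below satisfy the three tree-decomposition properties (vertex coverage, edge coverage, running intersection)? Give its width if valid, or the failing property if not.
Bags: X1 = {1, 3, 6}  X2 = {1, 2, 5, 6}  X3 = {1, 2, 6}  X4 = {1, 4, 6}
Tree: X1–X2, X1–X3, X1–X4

A tree decomposition must satisfy three properties: every vertex lies in some bag; for every edge, both endpoints lie together in some bag; and for every vertex, the bags containing it form a connected subtree. Here bags containing vertex 2 are not connected in the tree, so the decomposition is invalid.

No — bags containing vertex 2 are not connected in the tree.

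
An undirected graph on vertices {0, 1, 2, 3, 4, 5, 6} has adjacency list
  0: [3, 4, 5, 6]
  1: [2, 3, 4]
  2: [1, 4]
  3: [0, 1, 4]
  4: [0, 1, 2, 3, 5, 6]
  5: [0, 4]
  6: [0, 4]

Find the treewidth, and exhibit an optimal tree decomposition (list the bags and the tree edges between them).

Treewidth 2.
One optimal decomposition is:
Bags: B1 = {0, 4, 6}  B2 = {0, 3, 4}  B3 = {0, 4, 5}  B4 = {1, 3, 4}  B5 = {1, 2, 4}
Tree: B1–B2, B2–B3, B2–B4, B4–B5

Every bag has size at most 3, so the width is 3 − 1 = 2 and tw(G) ≤ 2. On the other hand G contains the 3-clique {0, 3, 4}. A clique must lie in a single bag of any decomposition, so no decomposition can have width below 2. Hence tw(G) = 2 exactly.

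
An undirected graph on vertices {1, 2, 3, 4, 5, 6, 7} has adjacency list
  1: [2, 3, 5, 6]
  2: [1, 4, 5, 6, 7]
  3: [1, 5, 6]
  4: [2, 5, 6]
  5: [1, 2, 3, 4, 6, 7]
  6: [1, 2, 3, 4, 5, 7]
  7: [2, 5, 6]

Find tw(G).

3

A width-3 tree decomposition is:
Bags: B1 = {2, 4, 5, 6}  B2 = {2, 5, 6, 7}  B3 = {1, 2, 5, 6}  B4 = {1, 3, 5, 6}
Tree: B1–B2, B2–B3, B3–B4
The largest bag has 4 vertices, giving width 3; this decomposition certifies tw(G) ≤ 3. Conversely, {1, 2, 5, 6} is a clique of size 4, and the vertices of any clique must share a bag in every tree decomposition; so some bag has ≥ 4 vertices and tw(G) ≥ 3. Hence tw(G) = 3 exactly.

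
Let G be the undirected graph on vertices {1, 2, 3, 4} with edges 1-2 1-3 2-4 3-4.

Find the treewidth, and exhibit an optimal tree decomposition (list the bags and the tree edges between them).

Every bag has size at most 3, so the width is 3 − 1 = 2 and tw(G) ≤ 2. For the lower bound, G contains the cycle 1–2–4–3–1, so G is not a forest; only forests have treewidth ≤ 1, hence tw(G) ≥ 2. Combining the bounds, tw(G) = 2.

Treewidth 2.
One optimal decomposition is:
Bags: B1 = {1, 2, 4}  B2 = {1, 3, 4}
Tree: B1–B2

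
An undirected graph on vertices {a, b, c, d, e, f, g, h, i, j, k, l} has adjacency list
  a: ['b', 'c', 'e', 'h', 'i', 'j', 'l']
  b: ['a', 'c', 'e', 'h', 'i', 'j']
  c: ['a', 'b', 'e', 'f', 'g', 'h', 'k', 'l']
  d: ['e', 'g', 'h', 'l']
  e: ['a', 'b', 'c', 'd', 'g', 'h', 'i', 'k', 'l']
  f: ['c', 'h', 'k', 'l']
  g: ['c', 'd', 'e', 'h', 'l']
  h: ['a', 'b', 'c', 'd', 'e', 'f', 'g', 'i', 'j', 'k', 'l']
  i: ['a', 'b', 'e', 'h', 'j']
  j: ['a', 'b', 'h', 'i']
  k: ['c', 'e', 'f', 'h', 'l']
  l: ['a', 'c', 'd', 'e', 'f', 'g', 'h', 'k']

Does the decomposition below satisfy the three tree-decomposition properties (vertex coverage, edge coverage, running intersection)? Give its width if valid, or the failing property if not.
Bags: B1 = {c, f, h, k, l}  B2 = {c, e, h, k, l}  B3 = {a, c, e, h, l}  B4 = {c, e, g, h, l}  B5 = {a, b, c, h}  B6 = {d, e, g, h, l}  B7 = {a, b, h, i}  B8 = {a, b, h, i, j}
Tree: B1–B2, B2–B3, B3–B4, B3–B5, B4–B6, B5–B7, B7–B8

A tree decomposition must satisfy three properties: every vertex lies in some bag; for every edge, both endpoints lie together in some bag; and for every vertex, the bags containing it form a connected subtree. Here edge (e,b) lies in no bag, so the decomposition is invalid.

No — edge (e,b) lies in no bag.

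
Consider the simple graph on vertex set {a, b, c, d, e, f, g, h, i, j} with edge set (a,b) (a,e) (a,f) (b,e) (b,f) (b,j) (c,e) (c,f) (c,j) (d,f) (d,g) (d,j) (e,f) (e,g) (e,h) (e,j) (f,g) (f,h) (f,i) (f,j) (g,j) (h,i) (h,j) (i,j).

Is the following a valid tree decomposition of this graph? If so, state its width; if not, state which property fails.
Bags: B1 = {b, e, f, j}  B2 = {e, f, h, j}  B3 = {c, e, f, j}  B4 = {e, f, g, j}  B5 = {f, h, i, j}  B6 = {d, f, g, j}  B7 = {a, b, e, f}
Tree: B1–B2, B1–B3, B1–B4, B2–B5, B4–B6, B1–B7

Yes; width 3.

Vertex coverage: the bags together contain {a, b, c, d, e, f, g, h, i, j}, the full vertex set. Edge coverage: each edge of G has both endpoints in at least one bag. Running intersection: for every vertex, the bags containing it form a connected subtree. All three properties hold, so this is a valid tree decomposition of width max|bag| − 1 = 3, and hence tw(G) ≤ 3.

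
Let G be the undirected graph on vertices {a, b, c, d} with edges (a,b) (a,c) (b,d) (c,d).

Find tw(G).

2

A width-2 tree decomposition is:
Bags: B1 = {a, b, d}  B2 = {a, c, d}
Tree: B1–B2
Every bag has size at most 3, so the width is 3 − 1 = 2 and tw(G) ≤ 2. For the lower bound, G contains the cycle d–b–a–c–d, so G is not a forest; only forests have treewidth ≤ 1, hence tw(G) ≥ 2. The upper and lower bounds meet at 2, so that is the treewidth.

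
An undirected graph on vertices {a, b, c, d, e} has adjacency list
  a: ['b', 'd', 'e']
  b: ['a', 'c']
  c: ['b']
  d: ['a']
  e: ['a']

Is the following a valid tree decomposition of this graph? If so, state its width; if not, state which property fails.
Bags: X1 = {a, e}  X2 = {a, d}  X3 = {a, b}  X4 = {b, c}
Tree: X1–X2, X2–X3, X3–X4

Every vertex of G appears in some bag (union = {a, b, c, d, e}); every edge is covered by a bag; and for each vertex v the set of bags containing v is connected in the bag tree. The decomposition is therefore valid. The largest bag has 2 vertices, so the width is 1.

Yes; width 1.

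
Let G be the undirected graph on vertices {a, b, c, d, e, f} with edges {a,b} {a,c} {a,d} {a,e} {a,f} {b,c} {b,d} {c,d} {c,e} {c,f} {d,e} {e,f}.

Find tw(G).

A width-3 tree decomposition is:
Bags: B1 = {a, c, d, e}  B2 = {a, c, e, f}  B3 = {a, b, c, d}
Tree: B1–B2, B1–B3
The largest bag has 4 vertices, giving width 3; this decomposition certifies tw(G) ≤ 3. For the lower bound, the 4 vertices {a, c, d, e} are pairwise adjacent, and any tree decomposition puts a clique entirely inside one bag — forcing width ≥ 3. Combining the bounds, tw(G) = 3.

3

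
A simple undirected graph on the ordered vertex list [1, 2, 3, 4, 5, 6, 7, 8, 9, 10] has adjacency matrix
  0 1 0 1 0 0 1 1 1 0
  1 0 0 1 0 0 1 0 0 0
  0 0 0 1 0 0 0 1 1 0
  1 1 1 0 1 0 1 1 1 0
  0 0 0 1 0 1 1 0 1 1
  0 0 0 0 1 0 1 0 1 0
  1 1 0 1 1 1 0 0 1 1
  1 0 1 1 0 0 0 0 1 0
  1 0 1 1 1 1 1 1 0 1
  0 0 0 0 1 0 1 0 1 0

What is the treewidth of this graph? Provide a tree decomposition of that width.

Treewidth 3.
One optimal decomposition is:
Bags: B1 = {1, 4, 8, 9}  B2 = {3, 4, 8, 9}  B3 = {1, 4, 7, 9}  B4 = {4, 5, 7, 9}  B5 = {5, 7, 9, 10}  B6 = {1, 2, 4, 7}  B7 = {5, 6, 7, 9}
Tree: B1–B2, B1–B3, B3–B4, B4–B5, B3–B6, B5–B7

Every bag has size at most 4, so the width is 4 − 1 = 3 and tw(G) ≤ 3. On the other hand G contains the 4-clique {5, 7, 9, 10}. A clique must lie in a single bag of any decomposition, so no decomposition can have width below 3. The upper and lower bounds meet at 3, so that is the treewidth.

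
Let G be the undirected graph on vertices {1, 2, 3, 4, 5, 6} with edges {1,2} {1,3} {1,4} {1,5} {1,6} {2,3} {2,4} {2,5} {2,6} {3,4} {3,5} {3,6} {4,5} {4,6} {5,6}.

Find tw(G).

5

A width-5 tree decomposition is:
Bags: B1 = {1, 2, 3, 4, 5, 6}
Tree: (single bag)
With just one bag of size 6, the width is 6 − 1 = 5, so tw(G) ≤ 5. Conversely, {1, 2, 3, 4, 5, 6} is a clique of size 6, and the vertices of any clique must share a bag in every tree decomposition; so some bag has ≥ 6 vertices and tw(G) ≥ 5. Hence tw(G) = 5 exactly.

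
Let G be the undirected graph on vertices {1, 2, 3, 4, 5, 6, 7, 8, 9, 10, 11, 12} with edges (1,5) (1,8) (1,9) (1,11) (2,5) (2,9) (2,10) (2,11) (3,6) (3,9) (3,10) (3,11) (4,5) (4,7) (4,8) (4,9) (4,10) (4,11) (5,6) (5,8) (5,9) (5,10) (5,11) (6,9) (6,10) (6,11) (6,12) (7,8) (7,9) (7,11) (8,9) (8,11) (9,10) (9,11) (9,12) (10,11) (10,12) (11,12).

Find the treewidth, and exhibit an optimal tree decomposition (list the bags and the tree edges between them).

The largest bag has 5 vertices, giving width 4; this decomposition certifies tw(G) ≤ 4. Conversely, {3, 6, 9, 10, 11} is a clique of size 5, and the vertices of any clique must share a bag in every tree decomposition; so some bag has ≥ 5 vertices and tw(G) ≥ 4. Therefore the treewidth is 4.

Treewidth 4.
One such decomposition:
Bags: B1 = {5, 6, 9, 10, 11}  B2 = {3, 6, 9, 10, 11}  B3 = {2, 5, 9, 10, 11}  B4 = {4, 5, 9, 10, 11}  B5 = {6, 9, 10, 11, 12}  B6 = {4, 5, 8, 9, 11}  B7 = {1, 5, 8, 9, 11}  B8 = {4, 7, 8, 9, 11}
Tree: B1–B2, B1–B3, B3–B4, B2–B5, B4–B6, B6–B7, B6–B8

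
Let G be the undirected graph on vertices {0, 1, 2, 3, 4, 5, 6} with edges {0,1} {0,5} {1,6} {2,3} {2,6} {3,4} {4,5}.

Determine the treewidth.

A width-2 tree decomposition is:
Bags: B1 = {0, 4, 5}  B2 = {0, 3, 4}  B3 = {0, 2, 3}  B4 = {0, 2, 6}  B5 = {0, 1, 6}
Tree: B1–B2, B2–B3, B3–B4, B4–B5
The largest bag has 3 vertices, giving width 2; this decomposition certifies tw(G) ≤ 2. Since 0–5–4–3–2–6–1–0 is a cycle in G, G is not acyclic. Forests are exactly the graphs of treewidth ≤ 1, so tw(G) ≥ 2. Combining the bounds, tw(G) = 2.

2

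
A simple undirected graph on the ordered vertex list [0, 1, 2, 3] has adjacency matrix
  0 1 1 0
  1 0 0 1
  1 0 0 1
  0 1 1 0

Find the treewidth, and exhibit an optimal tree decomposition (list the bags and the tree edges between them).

Treewidth 2.
Bags: B1 = {0, 1, 3}  B2 = {0, 2, 3}
Tree: B1–B2

Every bag has size at most 3, so the width is 3 − 1 = 2 and tw(G) ≤ 2. For the lower bound, G contains the cycle 0–1–3–2–0, so G is not a forest; only forests have treewidth ≤ 1, hence tw(G) ≥ 2. Hence tw(G) = 2 exactly.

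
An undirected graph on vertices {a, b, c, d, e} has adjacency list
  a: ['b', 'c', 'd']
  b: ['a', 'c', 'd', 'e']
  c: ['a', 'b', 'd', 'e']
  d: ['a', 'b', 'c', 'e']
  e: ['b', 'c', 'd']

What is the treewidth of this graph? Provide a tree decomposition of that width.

Treewidth 3.
One such decomposition:
Bags: B1 = {b, c, d, e}  B2 = {a, b, c, d}
Tree: B1–B2

Each bag holds 4 vertices, so the decomposition has width 3, which upper-bounds the treewidth. Conversely, {b, c, d, e} is a clique of size 4, and the vertices of any clique must share a bag in every tree decomposition; so some bag has ≥ 4 vertices and tw(G) ≥ 3. Therefore the treewidth is 3.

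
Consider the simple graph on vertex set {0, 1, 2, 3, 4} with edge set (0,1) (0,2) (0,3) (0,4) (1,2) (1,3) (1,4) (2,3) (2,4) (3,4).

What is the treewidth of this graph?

4

A width-4 tree decomposition is:
Bags: B1 = {0, 1, 2, 3, 4}
Tree: (single bag)
With just one bag of size 5, the width is 5 − 1 = 4, so tw(G) ≤ 4. For the lower bound, the 5 vertices {0, 1, 2, 3, 4} are pairwise adjacent, and any tree decomposition puts a clique entirely inside one bag — forcing width ≥ 4. Therefore the treewidth is 4.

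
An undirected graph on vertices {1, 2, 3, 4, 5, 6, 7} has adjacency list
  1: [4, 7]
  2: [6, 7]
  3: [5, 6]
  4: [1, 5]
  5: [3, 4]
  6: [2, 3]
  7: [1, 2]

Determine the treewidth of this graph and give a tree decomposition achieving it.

Treewidth 2.
One optimal decomposition is:
Bags: B1 = {1, 2, 7}  B2 = {1, 2, 6}  B3 = {1, 3, 6}  B4 = {1, 3, 5}  B5 = {1, 4, 5}
Tree: B1–B2, B2–B3, B3–B4, B4–B5

Every bag has size at most 3, so the width is 3 − 1 = 2 and tw(G) ≤ 2. For the lower bound, G contains the cycle 1–7–2–6–3–5–4–1, so G is not a forest; only forests have treewidth ≤ 1, hence tw(G) ≥ 2. Hence tw(G) = 2 exactly.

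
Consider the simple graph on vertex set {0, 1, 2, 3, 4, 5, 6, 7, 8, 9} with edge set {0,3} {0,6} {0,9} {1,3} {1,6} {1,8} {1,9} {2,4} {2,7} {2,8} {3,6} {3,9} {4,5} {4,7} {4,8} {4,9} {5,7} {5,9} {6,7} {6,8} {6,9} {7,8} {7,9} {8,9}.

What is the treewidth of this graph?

A width-3 tree decomposition is:
Bags: B1 = {1, 6, 8, 9}  B2 = {6, 7, 8, 9}  B3 = {4, 7, 8, 9}  B4 = {4, 5, 7, 9}  B5 = {1, 3, 6, 9}  B6 = {2, 4, 7, 8}  B7 = {0, 3, 6, 9}
Tree: B1–B2, B2–B3, B3–B4, B1–B5, B3–B6, B5–B7
Each bag holds 4 vertices, so the decomposition has width 3, which upper-bounds the treewidth. On the other hand G contains the 4-clique {4, 7, 8, 9}. A clique must lie in a single bag of any decomposition, so no decomposition can have width below 3. Combining the bounds, tw(G) = 3.

3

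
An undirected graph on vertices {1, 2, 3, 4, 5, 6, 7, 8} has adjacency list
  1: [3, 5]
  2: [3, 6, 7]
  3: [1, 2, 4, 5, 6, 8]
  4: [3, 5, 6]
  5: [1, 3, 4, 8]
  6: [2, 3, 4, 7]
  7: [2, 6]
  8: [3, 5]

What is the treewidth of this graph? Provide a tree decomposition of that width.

The largest bag has 3 vertices, giving width 2; this decomposition certifies tw(G) ≤ 2. On the other hand G contains the 3-clique {2, 3, 6}. A clique must lie in a single bag of any decomposition, so no decomposition can have width below 2. Therefore the treewidth is 2.

Treewidth 2.
One optimal decomposition is:
Bags: B1 = {3, 5, 8}  B2 = {1, 3, 5}  B3 = {3, 4, 5}  B4 = {3, 4, 6}  B5 = {2, 3, 6}  B6 = {2, 6, 7}
Tree: B1–B2, B2–B3, B3–B4, B4–B5, B5–B6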